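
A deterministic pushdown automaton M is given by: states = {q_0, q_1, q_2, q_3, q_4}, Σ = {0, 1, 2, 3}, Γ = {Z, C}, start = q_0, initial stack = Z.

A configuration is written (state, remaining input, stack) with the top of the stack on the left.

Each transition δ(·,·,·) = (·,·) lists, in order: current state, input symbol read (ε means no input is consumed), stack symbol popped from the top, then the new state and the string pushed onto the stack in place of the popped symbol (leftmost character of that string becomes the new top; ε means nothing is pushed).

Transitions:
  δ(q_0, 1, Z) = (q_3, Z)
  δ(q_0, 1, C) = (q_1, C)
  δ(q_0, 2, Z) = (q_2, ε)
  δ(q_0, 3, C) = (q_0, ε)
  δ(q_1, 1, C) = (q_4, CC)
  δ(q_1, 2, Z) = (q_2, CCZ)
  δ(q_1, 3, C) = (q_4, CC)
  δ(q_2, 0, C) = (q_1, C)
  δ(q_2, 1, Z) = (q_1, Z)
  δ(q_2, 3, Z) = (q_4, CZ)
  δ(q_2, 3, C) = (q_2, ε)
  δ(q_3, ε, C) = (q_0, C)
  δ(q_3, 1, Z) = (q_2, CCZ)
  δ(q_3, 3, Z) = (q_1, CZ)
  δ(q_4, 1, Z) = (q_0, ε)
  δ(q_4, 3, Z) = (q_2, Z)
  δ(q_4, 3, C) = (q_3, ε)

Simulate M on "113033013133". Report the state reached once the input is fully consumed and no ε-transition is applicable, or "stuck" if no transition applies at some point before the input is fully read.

(q_0, 113033013133, Z)
  read 1, top Z: go to q_3, push Z → (q_3, 13033013133, Z)
  read 1, top Z: go to q_2, push CCZ → (q_2, 3033013133, CCZ)
  read 3, top C: go to q_2, push ε → (q_2, 033013133, CZ)
  read 0, top C: go to q_1, push C → (q_1, 33013133, CZ)
  read 3, top C: go to q_4, push CC → (q_4, 3013133, CCZ)
  read 3, top C: go to q_3, push ε → (q_3, 013133, CZ)
  ε-move, top C: go to q_0, push C → (q_0, 013133, CZ)
No transition for (q_0, 0, top C); M blocks with input 013133 remaining.

stuck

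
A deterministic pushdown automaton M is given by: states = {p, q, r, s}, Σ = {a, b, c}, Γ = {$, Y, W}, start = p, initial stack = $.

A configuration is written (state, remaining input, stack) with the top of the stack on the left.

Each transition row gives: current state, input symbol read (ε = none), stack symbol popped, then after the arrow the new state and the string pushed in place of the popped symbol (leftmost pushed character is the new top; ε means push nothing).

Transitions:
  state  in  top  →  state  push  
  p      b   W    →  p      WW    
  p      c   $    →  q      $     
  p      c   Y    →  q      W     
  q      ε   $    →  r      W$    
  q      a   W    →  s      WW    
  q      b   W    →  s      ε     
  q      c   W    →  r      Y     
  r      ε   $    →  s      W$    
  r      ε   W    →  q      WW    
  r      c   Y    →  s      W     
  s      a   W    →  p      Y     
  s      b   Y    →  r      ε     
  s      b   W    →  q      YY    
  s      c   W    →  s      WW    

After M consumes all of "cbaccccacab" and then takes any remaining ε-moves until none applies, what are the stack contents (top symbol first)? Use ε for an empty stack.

YYWW$

(p, cbaccccacab, $)
  read c, top $: go to q, push $ → (q, baccccacab, $)
  ε-move, top $: go to r, push W$ → (r, baccccacab, W$)
  ε-move, top W: go to q, push WW → (q, baccccacab, WW$)
  read b, top W: go to s, push ε → (s, accccacab, W$)
  read a, top W: go to p, push Y → (p, ccccacab, Y$)
  read c, top Y: go to q, push W → (q, cccacab, W$)
  read c, top W: go to r, push Y → (r, ccacab, Y$)
  read c, top Y: go to s, push W → (s, cacab, W$)
  read c, top W: go to s, push WW → (s, acab, WW$)
  read a, top W: go to p, push Y → (p, cab, YW$)
  read c, top Y: go to q, push W → (q, ab, WW$)
  read a, top W: go to s, push WW → (s, b, WWW$)
  read b, top W: go to q, push YY → (q, ε, YYWW$)
All input consumed in state q with stack YYWW$.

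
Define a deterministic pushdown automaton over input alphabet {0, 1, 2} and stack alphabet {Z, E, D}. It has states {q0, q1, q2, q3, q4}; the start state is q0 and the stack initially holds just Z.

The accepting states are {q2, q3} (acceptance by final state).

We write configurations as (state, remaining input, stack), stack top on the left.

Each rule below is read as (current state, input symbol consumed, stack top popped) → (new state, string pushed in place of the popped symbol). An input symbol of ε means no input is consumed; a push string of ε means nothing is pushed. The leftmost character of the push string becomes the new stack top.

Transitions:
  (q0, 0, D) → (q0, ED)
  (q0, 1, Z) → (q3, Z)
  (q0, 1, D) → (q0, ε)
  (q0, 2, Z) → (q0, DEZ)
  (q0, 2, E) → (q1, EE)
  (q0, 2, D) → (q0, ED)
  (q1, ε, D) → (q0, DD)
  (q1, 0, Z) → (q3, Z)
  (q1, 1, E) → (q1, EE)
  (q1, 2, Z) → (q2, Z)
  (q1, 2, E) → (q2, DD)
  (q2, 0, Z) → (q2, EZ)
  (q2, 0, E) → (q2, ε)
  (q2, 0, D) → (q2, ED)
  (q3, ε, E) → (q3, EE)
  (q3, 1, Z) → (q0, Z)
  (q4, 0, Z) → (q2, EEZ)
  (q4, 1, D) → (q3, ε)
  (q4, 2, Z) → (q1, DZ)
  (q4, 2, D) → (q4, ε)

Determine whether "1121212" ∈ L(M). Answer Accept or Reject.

(q0, 1121212, Z) ⊢ (q3, 121212, Z) ⊢ (q0, 21212, Z) ⊢ (q0, 1212, DEZ) ⊢ (q0, 212, EZ) ⊢ (q1, 12, EEZ) ⊢ (q1, 2, EEEZ) ⊢ (q2, ε, DDEEZ)
All input consumed; state q2 ∈ F.

Accept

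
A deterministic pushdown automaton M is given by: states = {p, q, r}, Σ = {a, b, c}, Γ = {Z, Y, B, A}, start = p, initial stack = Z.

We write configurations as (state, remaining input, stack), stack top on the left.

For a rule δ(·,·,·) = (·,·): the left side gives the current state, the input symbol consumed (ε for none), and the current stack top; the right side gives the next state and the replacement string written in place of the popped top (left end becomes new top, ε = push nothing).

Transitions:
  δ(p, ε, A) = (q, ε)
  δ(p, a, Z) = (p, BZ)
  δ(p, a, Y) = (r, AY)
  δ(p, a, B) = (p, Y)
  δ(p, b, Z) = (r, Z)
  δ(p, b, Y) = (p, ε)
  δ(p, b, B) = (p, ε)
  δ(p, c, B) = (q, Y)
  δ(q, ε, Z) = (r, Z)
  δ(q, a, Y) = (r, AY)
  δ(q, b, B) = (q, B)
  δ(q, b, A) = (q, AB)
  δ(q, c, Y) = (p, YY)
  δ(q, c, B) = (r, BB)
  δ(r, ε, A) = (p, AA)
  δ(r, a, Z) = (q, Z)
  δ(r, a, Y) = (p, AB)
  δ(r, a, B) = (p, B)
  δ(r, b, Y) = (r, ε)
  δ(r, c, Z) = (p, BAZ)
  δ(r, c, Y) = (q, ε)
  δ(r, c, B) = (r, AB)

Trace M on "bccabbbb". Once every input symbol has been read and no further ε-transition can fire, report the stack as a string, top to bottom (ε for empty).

ABBBBYAZ

(p, bccabbbb, Z) ⊢ (r, ccabbbb, Z) ⊢ (p, cabbbb, BAZ) ⊢ (q, abbbb, YAZ) ⊢ (r, bbbb, AYAZ) ⊢ (p, bbbb, AAYAZ) ⊢ (q, bbbb, AYAZ) ⊢ (q, bbb, ABYAZ) ⊢ (q, bb, ABBYAZ) ⊢ (q, b, ABBBYAZ) ⊢ (q, ε, ABBBBYAZ)
All input consumed in state q with stack ABBBBYAZ.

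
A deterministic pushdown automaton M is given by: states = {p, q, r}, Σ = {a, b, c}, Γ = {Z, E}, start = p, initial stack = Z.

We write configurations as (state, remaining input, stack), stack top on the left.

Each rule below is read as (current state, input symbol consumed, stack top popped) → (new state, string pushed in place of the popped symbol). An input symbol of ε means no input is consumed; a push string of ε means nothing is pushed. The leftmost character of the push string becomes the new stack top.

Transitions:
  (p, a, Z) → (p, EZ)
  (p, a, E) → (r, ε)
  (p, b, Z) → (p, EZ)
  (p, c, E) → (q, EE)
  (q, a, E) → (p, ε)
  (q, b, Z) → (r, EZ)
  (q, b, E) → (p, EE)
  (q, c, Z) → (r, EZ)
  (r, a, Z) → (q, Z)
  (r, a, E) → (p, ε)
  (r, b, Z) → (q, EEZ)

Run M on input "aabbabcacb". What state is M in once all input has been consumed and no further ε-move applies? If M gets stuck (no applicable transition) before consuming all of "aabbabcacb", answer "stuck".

(p, aabbabcacb, Z) ⊢ (p, abbabcacb, EZ) ⊢ (r, bbabcacb, Z) ⊢ (q, babcacb, EEZ) ⊢ (p, abcacb, EEEZ) ⊢ (r, bcacb, EEZ)
No transition for (r, b, top E); M blocks with input bcacb remaining.

stuck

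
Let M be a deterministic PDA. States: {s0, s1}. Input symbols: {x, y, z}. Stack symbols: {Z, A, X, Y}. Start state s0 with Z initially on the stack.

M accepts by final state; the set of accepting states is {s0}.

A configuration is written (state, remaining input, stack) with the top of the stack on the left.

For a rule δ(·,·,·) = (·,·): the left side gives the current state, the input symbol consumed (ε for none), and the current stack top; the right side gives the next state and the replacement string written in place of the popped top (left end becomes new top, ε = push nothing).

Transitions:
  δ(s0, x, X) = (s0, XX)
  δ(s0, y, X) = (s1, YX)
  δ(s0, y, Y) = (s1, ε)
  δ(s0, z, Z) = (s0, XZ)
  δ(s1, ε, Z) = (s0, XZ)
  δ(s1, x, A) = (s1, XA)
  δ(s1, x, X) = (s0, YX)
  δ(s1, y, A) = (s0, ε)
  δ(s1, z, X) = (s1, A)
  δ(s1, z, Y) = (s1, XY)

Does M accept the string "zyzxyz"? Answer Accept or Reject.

Reject

(s0, zyzxyz, Z)
  read z, top Z: go to s0, push XZ → (s0, yzxyz, XZ)
  read y, top X: go to s1, push YX → (s1, zxyz, YXZ)
  read z, top Y: go to s1, push XY → (s1, xyz, XYXZ)
  read x, top X: go to s0, push YX → (s0, yz, YXYXZ)
  read y, top Y: go to s1, push ε → (s1, z, XYXZ)
  read z, top X: go to s1, push A → (s1, ε, AYXZ)
All input consumed; state s1 ∉ F and no further ε-move applies.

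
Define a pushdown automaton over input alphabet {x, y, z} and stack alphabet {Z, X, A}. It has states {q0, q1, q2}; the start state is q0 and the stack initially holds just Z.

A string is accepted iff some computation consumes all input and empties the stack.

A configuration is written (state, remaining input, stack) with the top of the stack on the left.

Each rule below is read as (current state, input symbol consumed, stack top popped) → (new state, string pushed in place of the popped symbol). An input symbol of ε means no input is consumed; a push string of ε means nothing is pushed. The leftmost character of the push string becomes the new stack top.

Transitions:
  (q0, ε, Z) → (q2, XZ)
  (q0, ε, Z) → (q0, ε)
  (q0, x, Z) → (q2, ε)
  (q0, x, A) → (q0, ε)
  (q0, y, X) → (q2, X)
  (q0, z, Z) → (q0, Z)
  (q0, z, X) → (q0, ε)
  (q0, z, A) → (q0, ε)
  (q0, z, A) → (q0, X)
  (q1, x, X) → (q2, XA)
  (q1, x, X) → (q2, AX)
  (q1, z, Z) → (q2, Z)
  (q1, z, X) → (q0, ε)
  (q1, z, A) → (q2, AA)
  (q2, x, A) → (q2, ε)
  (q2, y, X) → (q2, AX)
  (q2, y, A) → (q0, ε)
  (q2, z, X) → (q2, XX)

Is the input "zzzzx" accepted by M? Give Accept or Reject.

One accepting computation: (q0, zzzzx, Z) ⊢ (q0, zzzx, Z) ⊢ (q0, zzx, Z) ⊢ (q0, zx, Z) ⊢ (q0, x, Z) ⊢ (q2, ε, ε)
All input consumed and the stack is empty.

Accept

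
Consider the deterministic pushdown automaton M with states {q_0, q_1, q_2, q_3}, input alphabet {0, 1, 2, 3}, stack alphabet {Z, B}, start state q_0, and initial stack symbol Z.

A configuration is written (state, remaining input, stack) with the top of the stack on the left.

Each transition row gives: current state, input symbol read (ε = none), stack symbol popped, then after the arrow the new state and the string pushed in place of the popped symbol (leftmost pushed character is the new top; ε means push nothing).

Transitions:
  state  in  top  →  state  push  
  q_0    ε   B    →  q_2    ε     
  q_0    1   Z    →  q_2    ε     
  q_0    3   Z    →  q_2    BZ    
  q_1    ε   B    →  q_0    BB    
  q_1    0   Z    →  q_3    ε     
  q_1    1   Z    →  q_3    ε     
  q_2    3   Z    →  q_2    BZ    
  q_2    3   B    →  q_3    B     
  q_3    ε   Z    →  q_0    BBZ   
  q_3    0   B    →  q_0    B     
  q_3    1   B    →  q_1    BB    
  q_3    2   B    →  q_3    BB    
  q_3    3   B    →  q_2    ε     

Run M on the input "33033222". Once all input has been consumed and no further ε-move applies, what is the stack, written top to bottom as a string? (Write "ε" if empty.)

(q_0, 33033222, Z)
  read 3, top Z: go to q_2, push BZ → (q_2, 3033222, BZ)
  read 3, top B: go to q_3, push B → (q_3, 033222, BZ)
  read 0, top B: go to q_0, push B → (q_0, 33222, BZ)
  ε-move, top B: go to q_2, push ε → (q_2, 33222, Z)
  read 3, top Z: go to q_2, push BZ → (q_2, 3222, BZ)
  read 3, top B: go to q_3, push B → (q_3, 222, BZ)
  read 2, top B: go to q_3, push BB → (q_3, 22, BBZ)
  read 2, top B: go to q_3, push BB → (q_3, 2, BBBZ)
  read 2, top B: go to q_3, push BB → (q_3, ε, BBBBZ)
All input consumed in state q_3 with stack BBBBZ.

BBBBZ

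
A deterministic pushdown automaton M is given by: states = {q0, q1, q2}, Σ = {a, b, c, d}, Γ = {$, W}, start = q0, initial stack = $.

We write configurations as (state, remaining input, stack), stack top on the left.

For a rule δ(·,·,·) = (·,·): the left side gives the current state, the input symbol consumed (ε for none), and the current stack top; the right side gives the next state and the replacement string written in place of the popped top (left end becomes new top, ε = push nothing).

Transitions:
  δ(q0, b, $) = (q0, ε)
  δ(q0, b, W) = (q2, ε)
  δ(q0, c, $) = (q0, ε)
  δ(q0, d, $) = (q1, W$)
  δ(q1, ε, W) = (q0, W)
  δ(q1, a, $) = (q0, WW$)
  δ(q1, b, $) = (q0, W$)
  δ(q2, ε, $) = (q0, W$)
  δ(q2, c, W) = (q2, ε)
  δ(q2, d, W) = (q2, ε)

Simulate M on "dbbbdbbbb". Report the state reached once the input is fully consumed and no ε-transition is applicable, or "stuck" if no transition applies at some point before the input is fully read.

(q0, dbbbdbbbb, $) ⊢ (q1, bbbdbbbb, W$) ⊢ (q0, bbbdbbbb, W$) ⊢ (q2, bbdbbbb, $) ⊢ (q0, bbdbbbb, W$) ⊢ (q2, bdbbbb, $) ⊢ (q0, bdbbbb, W$) ⊢ (q2, dbbbb, $) ⊢ (q0, dbbbb, W$)
No transition for (q0, d, top W); M blocks with input dbbbb remaining.

stuck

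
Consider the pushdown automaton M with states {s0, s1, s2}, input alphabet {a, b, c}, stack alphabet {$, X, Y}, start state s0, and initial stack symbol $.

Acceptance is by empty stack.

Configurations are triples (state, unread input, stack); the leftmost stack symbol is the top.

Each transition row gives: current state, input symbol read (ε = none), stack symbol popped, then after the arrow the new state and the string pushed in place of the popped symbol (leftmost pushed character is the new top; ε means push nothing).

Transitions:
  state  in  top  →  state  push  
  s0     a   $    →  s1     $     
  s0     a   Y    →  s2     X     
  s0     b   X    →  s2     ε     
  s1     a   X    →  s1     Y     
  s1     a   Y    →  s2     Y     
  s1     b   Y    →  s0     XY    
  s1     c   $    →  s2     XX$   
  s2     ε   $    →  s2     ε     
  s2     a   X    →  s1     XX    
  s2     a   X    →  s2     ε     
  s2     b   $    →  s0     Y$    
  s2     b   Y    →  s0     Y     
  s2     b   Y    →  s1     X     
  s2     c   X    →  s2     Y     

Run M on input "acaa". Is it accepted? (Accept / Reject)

Accept

One accepting computation: (s0, acaa, $) ⊢ (s1, caa, $) ⊢ (s2, aa, XX$) ⊢ (s2, a, X$) ⊢ (s2, ε, $) ⊢ (s2, ε, ε)
All input consumed and the stack is empty.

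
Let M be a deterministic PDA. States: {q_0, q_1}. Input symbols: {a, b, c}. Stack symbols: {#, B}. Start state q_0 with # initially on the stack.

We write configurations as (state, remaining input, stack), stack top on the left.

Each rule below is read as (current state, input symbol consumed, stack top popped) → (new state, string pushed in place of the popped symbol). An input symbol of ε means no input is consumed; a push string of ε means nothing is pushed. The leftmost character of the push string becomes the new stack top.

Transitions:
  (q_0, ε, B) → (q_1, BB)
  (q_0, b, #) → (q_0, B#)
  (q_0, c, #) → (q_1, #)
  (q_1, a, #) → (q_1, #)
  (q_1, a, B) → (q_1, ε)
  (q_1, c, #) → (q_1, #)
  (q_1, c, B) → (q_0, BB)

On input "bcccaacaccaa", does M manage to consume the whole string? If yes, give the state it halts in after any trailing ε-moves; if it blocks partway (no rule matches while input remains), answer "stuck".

(q_0, bcccaacaccaa, #)
  read b, top #: go to q_0, push B# → (q_0, cccaacaccaa, B#)
  ε-move, top B: go to q_1, push BB → (q_1, cccaacaccaa, BB#)
  read c, top B: go to q_0, push BB → (q_0, ccaacaccaa, BBB#)
  ε-move, top B: go to q_1, push BB → (q_1, ccaacaccaa, BBBB#)
  read c, top B: go to q_0, push BB → (q_0, caacaccaa, BBBBB#)
  ε-move, top B: go to q_1, push BB → (q_1, caacaccaa, BBBBBB#)
  read c, top B: go to q_0, push BB → (q_0, aacaccaa, BBBBBBB#)
  ε-move, top B: go to q_1, push BB → (q_1, aacaccaa, BBBBBBBB#)
  read a, top B: go to q_1, push ε → (q_1, acaccaa, BBBBBBB#)
  read a, top B: go to q_1, push ε → (q_1, caccaa, BBBBBB#)
  read c, top B: go to q_0, push BB → (q_0, accaa, BBBBBBB#)
  ε-move, top B: go to q_1, push BB → (q_1, accaa, BBBBBBBB#)
  read a, top B: go to q_1, push ε → (q_1, ccaa, BBBBBBB#)
  read c, top B: go to q_0, push BB → (q_0, caa, BBBBBBBB#)
  ε-move, top B: go to q_1, push BB → (q_1, caa, BBBBBBBBB#)
  read c, top B: go to q_0, push BB → (q_0, aa, BBBBBBBBBB#)
  ε-move, top B: go to q_1, push BB → (q_1, aa, BBBBBBBBBBB#)
  read a, top B: go to q_1, push ε → (q_1, a, BBBBBBBBBB#)
  read a, top B: go to q_1, push ε → (q_1, ε, BBBBBBBBB#)
All input consumed; M is in state q_1.

q_1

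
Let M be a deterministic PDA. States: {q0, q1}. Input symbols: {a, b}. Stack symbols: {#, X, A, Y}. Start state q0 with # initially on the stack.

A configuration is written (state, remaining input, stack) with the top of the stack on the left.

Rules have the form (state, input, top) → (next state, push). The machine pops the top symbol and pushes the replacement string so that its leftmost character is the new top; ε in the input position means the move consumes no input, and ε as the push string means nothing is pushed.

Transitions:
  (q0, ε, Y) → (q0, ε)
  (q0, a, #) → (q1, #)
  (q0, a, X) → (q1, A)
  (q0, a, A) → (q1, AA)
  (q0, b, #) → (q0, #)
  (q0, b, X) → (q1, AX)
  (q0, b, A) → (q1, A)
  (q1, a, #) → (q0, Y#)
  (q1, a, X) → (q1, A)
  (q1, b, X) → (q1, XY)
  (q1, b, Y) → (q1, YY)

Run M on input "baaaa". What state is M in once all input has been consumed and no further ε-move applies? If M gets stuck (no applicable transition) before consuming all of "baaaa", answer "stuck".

(q0, baaaa, #)
  read b, top #: go to q0, push # → (q0, aaaa, #)
  read a, top #: go to q1, push # → (q1, aaa, #)
  read a, top #: go to q0, push Y# → (q0, aa, Y#)
  ε-move, top Y: go to q0, push ε → (q0, aa, #)
  read a, top #: go to q1, push # → (q1, a, #)
  read a, top #: go to q0, push Y# → (q0, ε, Y#)
  ε-move, top Y: go to q0, push ε → (q0, ε, #)
All input consumed; M is in state q0.

q0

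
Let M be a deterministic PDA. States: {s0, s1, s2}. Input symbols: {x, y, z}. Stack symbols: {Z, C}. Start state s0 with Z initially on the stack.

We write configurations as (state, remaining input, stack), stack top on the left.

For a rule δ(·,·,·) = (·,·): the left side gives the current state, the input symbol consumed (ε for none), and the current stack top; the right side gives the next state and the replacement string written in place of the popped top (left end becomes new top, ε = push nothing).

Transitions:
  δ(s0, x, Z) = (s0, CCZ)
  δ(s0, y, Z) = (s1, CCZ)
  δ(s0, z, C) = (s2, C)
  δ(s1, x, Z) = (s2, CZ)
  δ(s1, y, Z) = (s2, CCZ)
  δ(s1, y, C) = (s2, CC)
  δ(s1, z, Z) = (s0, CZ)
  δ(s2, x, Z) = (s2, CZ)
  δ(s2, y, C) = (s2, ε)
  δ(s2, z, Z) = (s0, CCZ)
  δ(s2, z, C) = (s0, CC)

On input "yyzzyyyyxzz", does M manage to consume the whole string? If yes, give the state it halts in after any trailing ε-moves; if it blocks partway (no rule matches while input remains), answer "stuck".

s2

(s0, yyzzyyyyxzz, Z)
  read y, top Z: go to s1, push CCZ → (s1, yzzyyyyxzz, CCZ)
  read y, top C: go to s2, push CC → (s2, zzyyyyxzz, CCCZ)
  read z, top C: go to s0, push CC → (s0, zyyyyxzz, CCCCZ)
  read z, top C: go to s2, push C → (s2, yyyyxzz, CCCCZ)
  read y, top C: go to s2, push ε → (s2, yyyxzz, CCCZ)
  read y, top C: go to s2, push ε → (s2, yyxzz, CCZ)
  read y, top C: go to s2, push ε → (s2, yxzz, CZ)
  read y, top C: go to s2, push ε → (s2, xzz, Z)
  read x, top Z: go to s2, push CZ → (s2, zz, CZ)
  read z, top C: go to s0, push CC → (s0, z, CCZ)
  read z, top C: go to s2, push C → (s2, ε, CCZ)
All input consumed; M is in state s2.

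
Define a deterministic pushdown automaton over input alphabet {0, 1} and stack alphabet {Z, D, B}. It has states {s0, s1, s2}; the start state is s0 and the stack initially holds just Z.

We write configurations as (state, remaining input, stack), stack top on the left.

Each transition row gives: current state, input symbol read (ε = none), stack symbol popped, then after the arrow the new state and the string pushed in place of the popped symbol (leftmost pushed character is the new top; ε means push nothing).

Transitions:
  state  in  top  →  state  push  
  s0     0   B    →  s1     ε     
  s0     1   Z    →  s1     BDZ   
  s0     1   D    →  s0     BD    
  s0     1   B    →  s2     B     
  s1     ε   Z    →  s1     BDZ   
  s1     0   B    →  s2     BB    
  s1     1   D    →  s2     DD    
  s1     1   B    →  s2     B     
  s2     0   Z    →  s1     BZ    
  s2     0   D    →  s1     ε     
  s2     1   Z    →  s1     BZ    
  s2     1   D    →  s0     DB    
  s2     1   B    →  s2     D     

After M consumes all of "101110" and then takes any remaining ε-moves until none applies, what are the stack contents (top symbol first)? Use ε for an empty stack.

(s0, 101110, Z)
  read 1, top Z: go to s1, push BDZ → (s1, 01110, BDZ)
  read 0, top B: go to s2, push BB → (s2, 1110, BBDZ)
  read 1, top B: go to s2, push D → (s2, 110, DBDZ)
  read 1, top D: go to s0, push DB → (s0, 10, DBBDZ)
  read 1, top D: go to s0, push BD → (s0, 0, BDBBDZ)
  read 0, top B: go to s1, push ε → (s1, ε, DBBDZ)
All input consumed in state s1 with stack DBBDZ.

DBBDZ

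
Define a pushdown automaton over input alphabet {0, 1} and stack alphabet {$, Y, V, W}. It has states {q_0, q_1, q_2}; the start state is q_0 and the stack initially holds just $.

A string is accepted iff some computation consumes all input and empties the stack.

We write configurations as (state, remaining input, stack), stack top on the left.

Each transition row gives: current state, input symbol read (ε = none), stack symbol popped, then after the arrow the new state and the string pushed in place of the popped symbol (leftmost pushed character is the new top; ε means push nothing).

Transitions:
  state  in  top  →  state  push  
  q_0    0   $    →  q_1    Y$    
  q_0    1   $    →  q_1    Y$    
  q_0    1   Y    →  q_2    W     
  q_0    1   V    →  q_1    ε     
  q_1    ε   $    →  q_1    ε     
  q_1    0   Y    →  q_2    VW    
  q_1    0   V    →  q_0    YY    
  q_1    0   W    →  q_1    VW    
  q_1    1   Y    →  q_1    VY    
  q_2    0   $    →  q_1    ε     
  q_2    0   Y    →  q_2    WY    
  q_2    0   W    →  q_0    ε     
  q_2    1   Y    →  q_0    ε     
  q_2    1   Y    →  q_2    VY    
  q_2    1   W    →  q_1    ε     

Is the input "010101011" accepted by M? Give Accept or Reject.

Accept

One accepting computation: (q_0, 010101011, $) ⊢ (q_1, 10101011, Y$) ⊢ (q_1, 0101011, VY$) ⊢ (q_0, 101011, YYY$) ⊢ (q_2, 01011, WYY$) ⊢ (q_0, 1011, YY$) ⊢ (q_2, 011, WY$) ⊢ (q_0, 11, Y$) ⊢ (q_2, 1, W$) ⊢ (q_1, ε, $) ⊢ (q_1, ε, ε)
All input consumed and the stack is empty.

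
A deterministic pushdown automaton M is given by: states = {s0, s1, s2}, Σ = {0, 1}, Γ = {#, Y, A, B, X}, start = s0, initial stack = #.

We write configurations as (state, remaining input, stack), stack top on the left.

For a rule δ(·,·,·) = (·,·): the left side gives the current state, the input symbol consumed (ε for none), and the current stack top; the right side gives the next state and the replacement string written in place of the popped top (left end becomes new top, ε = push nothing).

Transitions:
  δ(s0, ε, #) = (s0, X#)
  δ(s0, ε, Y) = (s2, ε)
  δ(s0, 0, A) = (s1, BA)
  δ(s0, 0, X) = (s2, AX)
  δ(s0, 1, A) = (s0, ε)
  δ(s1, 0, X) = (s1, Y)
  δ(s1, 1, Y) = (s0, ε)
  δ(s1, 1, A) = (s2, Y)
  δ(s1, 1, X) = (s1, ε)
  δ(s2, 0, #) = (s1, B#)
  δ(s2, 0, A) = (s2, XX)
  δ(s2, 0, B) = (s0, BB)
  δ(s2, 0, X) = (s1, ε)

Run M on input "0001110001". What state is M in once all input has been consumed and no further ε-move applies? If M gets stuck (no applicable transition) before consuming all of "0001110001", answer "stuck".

stuck

(s0, 0001110001, #)
  ε-move, top #: go to s0, push X# → (s0, 0001110001, X#)
  read 0, top X: go to s2, push AX → (s2, 001110001, AX#)
  read 0, top A: go to s2, push XX → (s2, 01110001, XXX#)
  read 0, top X: go to s1, push ε → (s1, 1110001, XX#)
  read 1, top X: go to s1, push ε → (s1, 110001, X#)
  read 1, top X: go to s1, push ε → (s1, 10001, #)
No transition for (s1, 1, top #); M blocks with input 10001 remaining.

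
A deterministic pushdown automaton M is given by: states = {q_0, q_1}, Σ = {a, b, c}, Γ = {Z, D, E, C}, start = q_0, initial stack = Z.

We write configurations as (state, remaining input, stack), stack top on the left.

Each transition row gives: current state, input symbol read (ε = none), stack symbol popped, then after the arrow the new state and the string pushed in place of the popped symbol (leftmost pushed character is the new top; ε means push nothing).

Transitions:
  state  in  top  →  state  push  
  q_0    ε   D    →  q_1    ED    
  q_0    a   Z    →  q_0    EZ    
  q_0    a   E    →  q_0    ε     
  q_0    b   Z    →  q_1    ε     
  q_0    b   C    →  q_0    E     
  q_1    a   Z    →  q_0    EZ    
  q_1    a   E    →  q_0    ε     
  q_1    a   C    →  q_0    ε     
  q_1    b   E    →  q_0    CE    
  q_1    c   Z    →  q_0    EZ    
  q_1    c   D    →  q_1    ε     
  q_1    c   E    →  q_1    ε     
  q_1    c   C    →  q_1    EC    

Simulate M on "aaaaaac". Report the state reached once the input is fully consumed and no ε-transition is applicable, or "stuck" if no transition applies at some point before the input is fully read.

(q_0, aaaaaac, Z)
  read a, top Z: go to q_0, push EZ → (q_0, aaaaac, EZ)
  read a, top E: go to q_0, push ε → (q_0, aaaac, Z)
  read a, top Z: go to q_0, push EZ → (q_0, aaac, EZ)
  read a, top E: go to q_0, push ε → (q_0, aac, Z)
  read a, top Z: go to q_0, push EZ → (q_0, ac, EZ)
  read a, top E: go to q_0, push ε → (q_0, c, Z)
No transition for (q_0, c, top Z); M blocks with input c remaining.

stuck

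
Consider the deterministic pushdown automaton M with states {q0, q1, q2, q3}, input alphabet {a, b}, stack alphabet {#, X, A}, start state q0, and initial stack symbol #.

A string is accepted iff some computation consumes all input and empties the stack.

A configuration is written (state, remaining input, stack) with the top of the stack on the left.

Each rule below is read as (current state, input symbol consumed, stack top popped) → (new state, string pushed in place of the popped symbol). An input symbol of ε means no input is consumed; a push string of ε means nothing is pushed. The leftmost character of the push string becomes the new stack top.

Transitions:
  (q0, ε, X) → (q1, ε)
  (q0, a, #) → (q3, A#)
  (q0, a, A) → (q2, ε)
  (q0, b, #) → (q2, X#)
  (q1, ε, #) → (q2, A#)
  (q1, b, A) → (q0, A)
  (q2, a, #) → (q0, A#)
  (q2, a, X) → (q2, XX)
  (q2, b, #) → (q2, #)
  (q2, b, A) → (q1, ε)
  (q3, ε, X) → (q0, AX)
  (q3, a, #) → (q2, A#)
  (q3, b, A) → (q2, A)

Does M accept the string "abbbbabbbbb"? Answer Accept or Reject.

Reject

(q0, abbbbabbbbb, #)
  read a, top #: go to q3, push A# → (q3, bbbbabbbbb, A#)
  read b, top A: go to q2, push A → (q2, bbbabbbbb, A#)
  read b, top A: go to q1, push ε → (q1, bbabbbbb, #)
  ε-move, top #: go to q2, push A# → (q2, bbabbbbb, A#)
  read b, top A: go to q1, push ε → (q1, babbbbb, #)
  ε-move, top #: go to q2, push A# → (q2, babbbbb, A#)
  read b, top A: go to q1, push ε → (q1, abbbbb, #)
  ε-move, top #: go to q2, push A# → (q2, abbbbb, A#)
No transition applies at (q2, abbbbb, A#); input not fully consumed.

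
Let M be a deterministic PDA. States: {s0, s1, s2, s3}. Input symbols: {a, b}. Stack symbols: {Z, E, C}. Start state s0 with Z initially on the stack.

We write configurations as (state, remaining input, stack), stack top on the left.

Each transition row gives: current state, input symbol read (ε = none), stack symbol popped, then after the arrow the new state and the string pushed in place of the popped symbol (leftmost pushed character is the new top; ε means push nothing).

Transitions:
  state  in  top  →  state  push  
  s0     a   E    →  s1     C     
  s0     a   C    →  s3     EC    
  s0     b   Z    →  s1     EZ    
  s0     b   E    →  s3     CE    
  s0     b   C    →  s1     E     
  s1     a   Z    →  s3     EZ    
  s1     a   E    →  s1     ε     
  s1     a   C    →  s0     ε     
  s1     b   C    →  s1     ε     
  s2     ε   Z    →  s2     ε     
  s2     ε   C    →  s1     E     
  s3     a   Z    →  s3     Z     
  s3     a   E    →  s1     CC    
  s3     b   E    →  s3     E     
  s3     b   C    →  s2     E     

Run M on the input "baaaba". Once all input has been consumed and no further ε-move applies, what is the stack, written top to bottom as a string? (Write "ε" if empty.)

(s0, baaaba, Z)
  read b, top Z: go to s1, push EZ → (s1, aaaba, EZ)
  read a, top E: go to s1, push ε → (s1, aaba, Z)
  read a, top Z: go to s3, push EZ → (s3, aba, EZ)
  read a, top E: go to s1, push CC → (s1, ba, CCZ)
  read b, top C: go to s1, push ε → (s1, a, CZ)
  read a, top C: go to s0, push ε → (s0, ε, Z)
All input consumed in state s0 with stack Z.

Z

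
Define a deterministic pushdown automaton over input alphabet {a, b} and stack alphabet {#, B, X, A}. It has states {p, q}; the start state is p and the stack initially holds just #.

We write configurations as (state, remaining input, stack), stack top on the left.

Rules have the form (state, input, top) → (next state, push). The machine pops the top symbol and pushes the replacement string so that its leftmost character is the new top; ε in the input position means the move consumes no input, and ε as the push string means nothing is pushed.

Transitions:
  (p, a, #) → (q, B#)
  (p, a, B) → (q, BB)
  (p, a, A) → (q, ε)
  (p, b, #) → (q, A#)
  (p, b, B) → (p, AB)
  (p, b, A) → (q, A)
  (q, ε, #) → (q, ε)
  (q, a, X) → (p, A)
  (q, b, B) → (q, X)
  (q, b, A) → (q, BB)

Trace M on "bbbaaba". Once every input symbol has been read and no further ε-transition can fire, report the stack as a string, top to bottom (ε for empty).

(p, bbbaaba, #)
  read b, top #: go to q, push A# → (q, bbaaba, A#)
  read b, top A: go to q, push BB → (q, baaba, BB#)
  read b, top B: go to q, push X → (q, aaba, XB#)
  read a, top X: go to p, push A → (p, aba, AB#)
  read a, top A: go to q, push ε → (q, ba, B#)
  read b, top B: go to q, push X → (q, a, X#)
  read a, top X: go to p, push A → (p, ε, A#)
All input consumed in state p with stack A#.

A#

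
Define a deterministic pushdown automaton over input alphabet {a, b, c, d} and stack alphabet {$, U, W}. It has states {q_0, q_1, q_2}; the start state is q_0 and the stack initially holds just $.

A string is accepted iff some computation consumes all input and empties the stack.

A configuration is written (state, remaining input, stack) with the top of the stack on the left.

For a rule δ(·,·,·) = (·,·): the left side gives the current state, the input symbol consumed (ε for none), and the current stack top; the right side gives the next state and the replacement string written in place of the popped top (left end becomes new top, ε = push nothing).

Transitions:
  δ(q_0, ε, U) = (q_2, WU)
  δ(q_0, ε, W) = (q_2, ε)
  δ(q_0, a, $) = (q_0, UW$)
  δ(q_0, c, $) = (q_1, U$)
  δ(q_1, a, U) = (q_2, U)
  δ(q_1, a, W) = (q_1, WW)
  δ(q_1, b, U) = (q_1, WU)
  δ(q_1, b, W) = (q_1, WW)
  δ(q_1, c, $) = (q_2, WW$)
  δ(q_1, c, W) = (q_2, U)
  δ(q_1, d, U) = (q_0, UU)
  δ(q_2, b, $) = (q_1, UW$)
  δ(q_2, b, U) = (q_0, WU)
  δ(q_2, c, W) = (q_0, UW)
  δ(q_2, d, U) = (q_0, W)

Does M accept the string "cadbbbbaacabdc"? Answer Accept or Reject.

(q_0, cadbbbbaacabdc, $)
  read c, top $: go to q_1, push U$ → (q_1, adbbbbaacabdc, U$)
  read a, top U: go to q_2, push U → (q_2, dbbbbaacabdc, U$)
  read d, top U: go to q_0, push W → (q_0, bbbbaacabdc, W$)
  ε-move, top W: go to q_2, push ε → (q_2, bbbbaacabdc, $)
  read b, top $: go to q_1, push UW$ → (q_1, bbbaacabdc, UW$)
  read b, top U: go to q_1, push WU → (q_1, bbaacabdc, WUW$)
  read b, top W: go to q_1, push WW → (q_1, baacabdc, WWUW$)
  read b, top W: go to q_1, push WW → (q_1, aacabdc, WWWUW$)
  read a, top W: go to q_1, push WW → (q_1, acabdc, WWWWUW$)
  read a, top W: go to q_1, push WW → (q_1, cabdc, WWWWWUW$)
  read c, top W: go to q_2, push U → (q_2, abdc, UWWWWUW$)
No transition applies at (q_2, abdc, UWWWWUW$); input not fully consumed.

Reject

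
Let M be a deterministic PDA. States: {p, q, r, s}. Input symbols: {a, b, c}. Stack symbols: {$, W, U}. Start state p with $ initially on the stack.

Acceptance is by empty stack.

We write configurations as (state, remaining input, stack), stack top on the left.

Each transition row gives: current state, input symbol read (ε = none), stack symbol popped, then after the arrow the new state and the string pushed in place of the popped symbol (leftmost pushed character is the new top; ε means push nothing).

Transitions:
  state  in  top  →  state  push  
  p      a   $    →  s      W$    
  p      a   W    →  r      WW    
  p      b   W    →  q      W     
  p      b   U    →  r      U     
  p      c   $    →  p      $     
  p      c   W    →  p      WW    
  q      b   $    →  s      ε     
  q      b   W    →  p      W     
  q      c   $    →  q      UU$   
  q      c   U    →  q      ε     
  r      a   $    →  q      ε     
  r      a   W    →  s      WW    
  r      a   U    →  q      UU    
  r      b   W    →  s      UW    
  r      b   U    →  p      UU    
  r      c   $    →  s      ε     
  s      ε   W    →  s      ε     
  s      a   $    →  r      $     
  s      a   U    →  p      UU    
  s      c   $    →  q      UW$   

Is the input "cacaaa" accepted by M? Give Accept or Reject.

Reject

(p, cacaaa, $)
  read c, top $: go to p, push $ → (p, acaaa, $)
  read a, top $: go to s, push W$ → (s, caaa, W$)
  ε-move, top W: go to s, push ε → (s, caaa, $)
  read c, top $: go to q, push UW$ → (q, aaa, UW$)
No transition applies at (q, aaa, UW$); input not fully consumed.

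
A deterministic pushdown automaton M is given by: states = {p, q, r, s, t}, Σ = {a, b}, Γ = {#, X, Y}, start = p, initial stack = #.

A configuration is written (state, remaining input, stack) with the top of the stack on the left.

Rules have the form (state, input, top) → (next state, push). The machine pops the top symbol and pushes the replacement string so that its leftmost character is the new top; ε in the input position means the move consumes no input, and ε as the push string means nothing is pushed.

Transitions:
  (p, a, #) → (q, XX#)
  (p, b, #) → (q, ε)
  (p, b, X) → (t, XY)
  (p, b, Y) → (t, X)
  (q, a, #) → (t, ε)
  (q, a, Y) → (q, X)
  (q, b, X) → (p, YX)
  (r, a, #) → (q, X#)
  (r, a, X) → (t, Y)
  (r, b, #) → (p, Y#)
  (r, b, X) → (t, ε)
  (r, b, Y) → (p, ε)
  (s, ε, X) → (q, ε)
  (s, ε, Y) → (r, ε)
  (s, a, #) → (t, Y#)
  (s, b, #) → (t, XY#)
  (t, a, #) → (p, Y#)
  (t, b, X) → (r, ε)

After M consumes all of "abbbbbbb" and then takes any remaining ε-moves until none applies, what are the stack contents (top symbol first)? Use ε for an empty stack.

(p, abbbbbbb, #) ⊢ (q, bbbbbbb, XX#) ⊢ (p, bbbbbb, YXX#) ⊢ (t, bbbbb, XXX#) ⊢ (r, bbbb, XX#) ⊢ (t, bbb, X#) ⊢ (r, bb, #) ⊢ (p, b, Y#) ⊢ (t, ε, X#)
All input consumed in state t with stack X#.

X#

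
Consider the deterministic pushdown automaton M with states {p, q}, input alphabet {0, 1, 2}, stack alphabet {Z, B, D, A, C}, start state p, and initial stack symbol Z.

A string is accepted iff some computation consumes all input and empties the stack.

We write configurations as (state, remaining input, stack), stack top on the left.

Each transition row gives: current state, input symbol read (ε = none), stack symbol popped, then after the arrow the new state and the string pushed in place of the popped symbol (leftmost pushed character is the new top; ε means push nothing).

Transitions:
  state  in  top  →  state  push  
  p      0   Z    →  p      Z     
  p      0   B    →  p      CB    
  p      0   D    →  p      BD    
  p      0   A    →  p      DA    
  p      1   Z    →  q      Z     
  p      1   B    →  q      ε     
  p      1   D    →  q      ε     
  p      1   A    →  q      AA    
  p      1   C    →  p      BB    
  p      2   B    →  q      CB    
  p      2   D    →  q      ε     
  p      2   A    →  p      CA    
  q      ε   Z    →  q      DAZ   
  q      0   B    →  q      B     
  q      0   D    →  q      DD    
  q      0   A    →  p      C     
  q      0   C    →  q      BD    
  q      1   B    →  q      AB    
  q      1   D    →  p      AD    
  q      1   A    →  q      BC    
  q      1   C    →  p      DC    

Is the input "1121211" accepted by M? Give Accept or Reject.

Reject

(p, 1121211, Z)
  read 1, top Z: go to q, push Z → (q, 121211, Z)
  ε-move, top Z: go to q, push DAZ → (q, 121211, DAZ)
  read 1, top D: go to p, push AD → (p, 21211, ADAZ)
  read 2, top A: go to p, push CA → (p, 1211, CADAZ)
  read 1, top C: go to p, push BB → (p, 211, BBADAZ)
  read 2, top B: go to q, push CB → (q, 11, CBBADAZ)
  read 1, top C: go to p, push DC → (p, 1, DCBBADAZ)
  read 1, top D: go to q, push ε → (q, ε, CBBADAZ)
All input consumed; stack is CBBADAZ, not empty, and no further ε-move applies.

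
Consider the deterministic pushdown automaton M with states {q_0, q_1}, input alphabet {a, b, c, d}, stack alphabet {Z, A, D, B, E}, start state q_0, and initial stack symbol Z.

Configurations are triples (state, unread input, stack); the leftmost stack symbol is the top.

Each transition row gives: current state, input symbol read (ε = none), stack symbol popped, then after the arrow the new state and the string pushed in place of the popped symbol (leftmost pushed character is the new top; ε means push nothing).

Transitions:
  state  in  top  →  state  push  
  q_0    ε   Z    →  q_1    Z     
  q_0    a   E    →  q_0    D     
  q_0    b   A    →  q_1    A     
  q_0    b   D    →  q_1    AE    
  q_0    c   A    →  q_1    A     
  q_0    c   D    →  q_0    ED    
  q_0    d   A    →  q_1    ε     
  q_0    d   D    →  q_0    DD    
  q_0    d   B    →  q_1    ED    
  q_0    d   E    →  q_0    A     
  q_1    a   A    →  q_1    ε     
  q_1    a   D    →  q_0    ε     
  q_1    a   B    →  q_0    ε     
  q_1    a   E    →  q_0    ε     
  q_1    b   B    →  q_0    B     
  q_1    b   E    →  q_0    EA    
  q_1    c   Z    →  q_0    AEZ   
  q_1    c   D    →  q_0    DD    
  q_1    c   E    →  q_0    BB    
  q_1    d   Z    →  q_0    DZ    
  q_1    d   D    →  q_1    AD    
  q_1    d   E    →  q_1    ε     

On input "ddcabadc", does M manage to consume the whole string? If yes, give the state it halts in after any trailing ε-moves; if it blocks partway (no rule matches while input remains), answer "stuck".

q_0

(q_0, ddcabadc, Z)
  ε-move, top Z: go to q_1, push Z → (q_1, ddcabadc, Z)
  read d, top Z: go to q_0, push DZ → (q_0, dcabadc, DZ)
  read d, top D: go to q_0, push DD → (q_0, cabadc, DDZ)
  read c, top D: go to q_0, push ED → (q_0, abadc, EDDZ)
  read a, top E: go to q_0, push D → (q_0, badc, DDDZ)
  read b, top D: go to q_1, push AE → (q_1, adc, AEDDZ)
  read a, top A: go to q_1, push ε → (q_1, dc, EDDZ)
  read d, top E: go to q_1, push ε → (q_1, c, DDZ)
  read c, top D: go to q_0, push DD → (q_0, ε, DDDZ)
All input consumed; M is in state q_0.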